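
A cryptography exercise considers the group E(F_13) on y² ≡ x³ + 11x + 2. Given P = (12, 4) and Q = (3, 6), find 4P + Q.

First 4P:
Repeated addition: build up to 4P.
2P: tangent at (12, 4): λ = (3·12² + 11)/(2·4) ≡ 1/8. 8⁻¹ ≡ 5 (mod 13) since 8·5 = 40 ≡ 1, so λ ≡ 1·5 ≡ 5.
  x = λ² - 12 - 12 = 25 - 24 ≡ 1; y = λ·(12 - 1) - 4 ≡ 12. → (1, 12)
3P: (1, 12) + (12, 4). λ = (4 - 12)/(12 - 1) ≡ 5/11 mod 13. 11⁻¹ ≡ 6 (mod 13), so λ ≡ 4.
  x = λ² - 1 - 12 = 16 - 13 ≡ 3; y = λ·(1 - 3) - 12 ≡ 6. → (3, 6)
4P: (3, 6) + (12, 4). λ = (4 - 6)/(12 - 3) ≡ 11/9 mod 13. 9⁻¹ ≡ 3 (mod 13) since 9·3 = 27 ≡ 1, so λ ≡ 7.
  x = λ² - 3 - 12 = 49 - 15 ≡ 8; y = λ·(3 - 8) - 6 ≡ 11. → (8, 11)
4P = (8, 11).
Finally 4P + Q:
(8, 11) + (3, 6). λ = (6 - 11)/(3 - 8) ≡ 8/8 mod 13. 8⁻¹ ≡ 5 (mod 13) since 8·5 = 40 ≡ 1, so λ ≡ 1.
  x = λ² - 8 - 3 = 1 - 11 ≡ 3; y = λ·(8 - 3) - 11 ≡ 7. → (3, 7)

(3, 7)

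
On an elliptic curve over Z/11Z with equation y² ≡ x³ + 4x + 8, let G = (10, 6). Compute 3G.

Repeated addition: build up to 3G.
2G: tangent at (10, 6): λ = (3·10² + 4)/(2·6) ≡ 7/1. 1⁻¹ ≡ 1 (mod 11), so λ ≡ 7·1 ≡ 7.
  x = λ² - 10 - 10 = 49 - 20 ≡ 7; y = λ·(10 - 7) - 6 ≡ 4. → (7, 4)
3G: (7, 4) + (10, 6). λ = (6 - 4)/(10 - 7) ≡ 2/3 mod 11. 3⁻¹ ≡ 4 (mod 11), so λ ≡ 8.
  x = λ² - 7 - 10 = 64 - 17 ≡ 3; y = λ·(7 - 3) - 4 ≡ 6. → (3, 6)

(3, 6)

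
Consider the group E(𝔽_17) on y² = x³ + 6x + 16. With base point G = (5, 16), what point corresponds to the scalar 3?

Repeated addition: build up to 3G.
2G: tangent at (5, 16): λ = (3·5² + 6)/(2·16) ≡ 13/15. 15⁻¹ ≡ 8 (mod 17) since 15·8 = 120 ≡ 1, so λ ≡ 13·8 ≡ 2.
  x = λ² - 5 - 5 = 4 - 10 ≡ 11; y = λ·(5 - 11) - 16 ≡ 6. → (11, 6)
3G: (11, 6) + (5, 16). λ = (16 - 6)/(5 - 11) ≡ 10/11 mod 17. 11⁻¹ ≡ 14 (mod 17) since 11·14 = 154 ≡ 1, so λ ≡ 4.
  x = λ² - 11 - 5 = 16 - 16 ≡ 0; y = λ·(11 - 0) - 6 ≡ 4. → (0, 4)

(0, 4)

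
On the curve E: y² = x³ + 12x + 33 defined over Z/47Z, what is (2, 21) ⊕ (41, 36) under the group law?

(20, 1)

(2, 21) + (41, 36). λ = (36 - 21)/(41 - 2) ≡ 15/39 mod 47. 39⁻¹ ≡ 41 (mod 47) since 39·41 = 1599 ≡ 1, so λ ≡ 4.
  x = λ² - 2 - 41 = 16 - 43 ≡ 20; y = λ·(2 - 20) - 21 ≡ 1. → (20, 1)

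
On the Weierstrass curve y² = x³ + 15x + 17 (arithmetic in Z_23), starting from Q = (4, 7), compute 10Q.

Repeated addition: build up to 10Q.
2Q: tangent at (4, 7): λ = (3·4² + 15)/(2·7) ≡ 17/14. 14⁻¹ ≡ 5 (mod 23), so λ ≡ 17·5 ≡ 16.
  x = λ² - 4 - 4 = 256 - 8 ≡ 18; y = λ·(4 - 18) - 7 ≡ 22. → (18, 22)
3Q: (18, 22) + (4, 7). λ = (7 - 22)/(4 - 18) ≡ 8/9 mod 23. 9⁻¹ ≡ 18 (mod 23) since 9·18 = 162 ≡ 1, so λ ≡ 6.
  x = λ² - 18 - 4 = 36 - 22 ≡ 14; y = λ·(18 - 14) - 22 ≡ 2. → (14, 2)
4Q: (14, 2) + (4, 7). λ = (7 - 2)/(4 - 14) ≡ 5/13 mod 23. 13⁻¹ ≡ 16 (mod 23) since 13·16 = 208 ≡ 1, so λ ≡ 11.
  x = λ² - 14 - 4 = 121 - 18 ≡ 11; y = λ·(14 - 11) - 2 ≡ 8. → (11, 8)
5Q: (11, 8) + (4, 7). λ = (7 - 8)/(4 - 11) ≡ 22/16 mod 23. 16⁻¹ ≡ 13 (mod 23) since 16·13 = 208 ≡ 1, so λ ≡ 10.
  x = λ² - 11 - 4 = 100 - 15 ≡ 16; y = λ·(11 - 16) - 8 ≡ 11. → (16, 11)
6Q: (16, 11) + (4, 7). λ = (7 - 11)/(4 - 16) ≡ 19/11 mod 23. 11⁻¹ ≡ 21 (mod 23), so λ ≡ 8.
  x = λ² - 16 - 4 = 64 - 20 ≡ 21; y = λ·(16 - 21) - 11 ≡ 18. → (21, 18)
7Q: (21, 18) + (4, 7). λ = (7 - 18)/(4 - 21) ≡ 12/6 mod 23. 6⁻¹ ≡ 4 (mod 23), so λ ≡ 2.
  x = λ² - 21 - 4 = 4 - 25 ≡ 2; y = λ·(21 - 2) - 18 ≡ 20. → (2, 20)
8Q: (2, 20) + (4, 7). λ = (7 - 20)/(4 - 2) ≡ 10/2 mod 23. 2⁻¹ ≡ 12 (mod 23) since 2·12 = 24 ≡ 1, so λ ≡ 5.
  x = λ² - 2 - 4 = 25 - 6 ≡ 19; y = λ·(2 - 19) - 20 ≡ 10. → (19, 10)
9Q: (19, 10) + (4, 7). λ = (7 - 10)/(4 - 19) ≡ 20/8 mod 23. 8⁻¹ ≡ 3 (mod 23), so λ ≡ 14.
  x = λ² - 19 - 4 = 196 - 23 ≡ 12; y = λ·(19 - 12) - 10 ≡ 19. → (12, 19)
10Q: (12, 19) + (4, 7). λ = (7 - 19)/(4 - 12) ≡ 11/15 mod 23. 15⁻¹ ≡ 20 (mod 23) since 15·20 = 300 ≡ 1, so λ ≡ 13.
  x = λ² - 12 - 4 = 169 - 16 ≡ 15; y = λ·(12 - 15) - 19 ≡ 11. → (15, 11)

(15, 11)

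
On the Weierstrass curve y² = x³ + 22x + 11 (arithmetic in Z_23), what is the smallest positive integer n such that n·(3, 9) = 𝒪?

2P: tangent at (3, 9): λ = (3·3² + 22)/(2·9) ≡ 3/18. 18⁻¹ ≡ 9 (mod 23) since 18·9 = 162 ≡ 1, so λ ≡ 3·9 ≡ 4.
  x = λ² - 3 - 3 = 16 - 6 ≡ 10; y = λ·(3 - 10) - 9 ≡ 9. → (10, 9)
3P: (10, 9) + (3, 9). λ = (9 - 9)/(3 - 10) ≡ 0/16 mod 23. 16⁻¹ ≡ 13 (mod 23) since 16·13 = 208 ≡ 1, so λ ≡ 0.
  x = λ² - 10 - 3 = 0 - 13 ≡ 10; y = λ·(10 - 10) - 9 ≡ 14. → (10, 14)
4P: (10, 14) + (3, 9). λ = (9 - 14)/(3 - 10) ≡ 18/16 mod 23. 16⁻¹ ≡ 13 (mod 23) since 16·13 = 208 ≡ 1, so λ ≡ 4.
  x = λ² - 10 - 3 = 16 - 13 ≡ 3; y = λ·(10 - 3) - 14 ≡ 14. → (3, 14)
5P: (3, 14) + (3, 9): same x and y₁ ≡ -y₂, so the sum is 𝒪.
5P = 𝒪, so the order is 5.

5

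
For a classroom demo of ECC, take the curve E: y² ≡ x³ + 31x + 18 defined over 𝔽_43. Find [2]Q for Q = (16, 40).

tangent at (16, 40): λ = (3·16² + 31)/(2·40) ≡ 25/37. 37⁻¹ ≡ 7 (mod 43), so λ ≡ 25·7 ≡ 3.
  x = λ² - 16 - 16 = 9 - 32 ≡ 20; y = λ·(16 - 20) - 40 ≡ 34. → (20, 34)

(20, 34)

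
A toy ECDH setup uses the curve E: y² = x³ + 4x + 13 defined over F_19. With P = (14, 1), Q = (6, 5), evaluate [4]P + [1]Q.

(11, 1)

First 4P:
Double-and-add on 4 = (100)₂. Start with P = (14, 1) for the leading 1-bit.
double: tangent at (14, 1): λ = (3·14² + 4)/(2·1) ≡ 3/2. 2⁻¹ ≡ 10 (mod 19) since 2·10 = 20 ≡ 1, so λ ≡ 3·10 ≡ 11.
  x = λ² - 14 - 14 = 121 - 28 ≡ 17; y = λ·(14 - 17) - 1 ≡ 4. → (17, 4)
double: tangent at (17, 4): λ = (3·17² + 4)/(2·4) ≡ 16/8. 8⁻¹ ≡ 12 (mod 19), so λ ≡ 16·12 ≡ 2.
  x = λ² - 17 - 17 = 4 - 34 ≡ 8; y = λ·(17 - 8) - 4 ≡ 14. → (8, 14)
4P = (8, 14).
Finally 4P + Q:
(8, 14) + (6, 5). λ = (5 - 14)/(6 - 8) ≡ 10/17 mod 19. 17⁻¹ ≡ 9 (mod 19) since 17·9 = 153 ≡ 1, so λ ≡ 14.
  x = λ² - 8 - 6 = 196 - 14 ≡ 11; y = λ·(8 - 11) - 14 ≡ 1. → (11, 1)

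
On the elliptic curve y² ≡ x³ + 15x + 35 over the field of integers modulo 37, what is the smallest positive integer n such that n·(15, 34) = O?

2P: tangent at (15, 34): λ = (3·15² + 15)/(2·34) ≡ 24/31. 31⁻¹ ≡ 6 (mod 37), so λ ≡ 24·6 ≡ 33.
  x = λ² - 15 - 15 = 1089 - 30 ≡ 23; y = λ·(15 - 23) - 34 ≡ 35. → (23, 35)
3P: (23, 35) + (15, 34). λ = (34 - 35)/(15 - 23) ≡ 36/29 mod 37. 29⁻¹ ≡ 23 (mod 37), so λ ≡ 14.
  x = λ² - 23 - 15 = 196 - 38 ≡ 10; y = λ·(23 - 10) - 35 ≡ 36. → (10, 36)
4P: (10, 36) + (15, 34). λ = (34 - 36)/(15 - 10) ≡ 35/5 mod 37. 5⁻¹ ≡ 15 (mod 37), so λ ≡ 7.
  x = λ² - 10 - 15 = 49 - 25 ≡ 24; y = λ·(10 - 24) - 36 ≡ 14. → (24, 14)
5P: (24, 14) + (15, 34). λ = (34 - 14)/(15 - 24) ≡ 20/28 mod 37. 28⁻¹ ≡ 4 (mod 37), so λ ≡ 6.
  x = λ² - 24 - 15 = 36 - 39 ≡ 34; y = λ·(24 - 34) - 14 ≡ 0. → (34, 0)
6P: (34, 0) + (15, 34). λ = (34 - 0)/(15 - 34) ≡ 34/18 mod 37. 18⁻¹ ≡ 35 (mod 37) since 18·35 = 630 ≡ 1, so λ ≡ 6.
  x = λ² - 34 - 15 = 36 - 49 ≡ 24; y = λ·(34 - 24) - 0 ≡ 23. → (24, 23)
7P: (24, 23) + (15, 34). λ = (34 - 23)/(15 - 24) ≡ 11/28 mod 37. 28⁻¹ ≡ 4 (mod 37), so λ ≡ 7.
  x = λ² - 24 - 15 = 49 - 39 ≡ 10; y = λ·(24 - 10) - 23 ≡ 1. → (10, 1)
8P: (10, 1) + (15, 34). λ = (34 - 1)/(15 - 10) ≡ 33/5 mod 37. 5⁻¹ ≡ 15 (mod 37), so λ ≡ 14.
  x = λ² - 10 - 15 = 196 - 25 ≡ 23; y = λ·(10 - 23) - 1 ≡ 2. → (23, 2)
9P: (23, 2) + (15, 34). λ = (34 - 2)/(15 - 23) ≡ 32/29 mod 37. 29⁻¹ ≡ 23 (mod 37) since 29·23 = 667 ≡ 1, so λ ≡ 33.
  x = λ² - 23 - 15 = 1089 - 38 ≡ 15; y = λ·(23 - 15) - 2 ≡ 3. → (15, 3)
10P: (15, 3) + (15, 34): same x and y₁ ≡ -y₂, so the sum is O.
10P = O, so the order is 10.

10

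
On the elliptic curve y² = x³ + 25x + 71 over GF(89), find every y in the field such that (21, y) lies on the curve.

x³ + 25x + 71 = 9857 ≡ 67 (mod 89).
Square roots of 67 mod 89: 44 and 45 (since 44² = 1936 ≡ 67).

44, 45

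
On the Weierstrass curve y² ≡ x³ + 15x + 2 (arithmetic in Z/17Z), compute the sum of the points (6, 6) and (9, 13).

(15, 7)

(6, 6) + (9, 13). λ = (13 - 6)/(9 - 6) ≡ 7/3 mod 17. 3⁻¹ ≡ 6 (mod 17), so λ ≡ 8.
  x = λ² - 6 - 9 = 64 - 15 ≡ 15; y = λ·(6 - 15) - 6 ≡ 7. → (15, 7)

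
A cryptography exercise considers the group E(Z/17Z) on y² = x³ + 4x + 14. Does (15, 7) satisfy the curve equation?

y² = 7² ≡ 15; x³ + 4x + 14 = 3449 ≡ 15 (mod 17). 15 = 15.

yes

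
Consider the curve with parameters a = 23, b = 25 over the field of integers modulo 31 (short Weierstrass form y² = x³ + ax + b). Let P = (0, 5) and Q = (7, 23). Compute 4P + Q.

First 4P:
Repeated addition: build up to 4P.
2P: tangent at (0, 5): λ = (3·0² + 23)/(2·5) ≡ 23/10. 10⁻¹ ≡ 28 (mod 31), so λ ≡ 23·28 ≡ 24.
  x = λ² - 0 - 0 = 576 - 0 ≡ 18; y = λ·(0 - 18) - 5 ≡ 28. → (18, 28)
3P: (18, 28) + (0, 5). λ = (5 - 28)/(0 - 18) ≡ 8/13 mod 31. 13⁻¹ ≡ 12 (mod 31), so λ ≡ 3.
  x = λ² - 18 - 0 = 9 - 18 ≡ 22; y = λ·(18 - 22) - 28 ≡ 22. → (22, 22)
4P: (22, 22) + (0, 5). λ = (5 - 22)/(0 - 22) ≡ 14/9 mod 31. 9⁻¹ ≡ 7 (mod 31) since 9·7 = 63 ≡ 1, so λ ≡ 5.
  x = λ² - 22 - 0 = 25 - 22 ≡ 3; y = λ·(22 - 3) - 22 ≡ 11. → (3, 11)
4P = (3, 11).
Finally 4P + Q:
(3, 11) + (7, 23). λ = (23 - 11)/(7 - 3) ≡ 12/4 mod 31. 4⁻¹ ≡ 8 (mod 31), so λ ≡ 3.
  x = λ² - 3 - 7 = 9 - 10 ≡ 30; y = λ·(3 - 30) - 11 ≡ 1. → (30, 1)

(30, 1)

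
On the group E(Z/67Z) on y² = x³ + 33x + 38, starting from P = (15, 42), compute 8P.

Double-and-add on 8 = (1000)₂. Start with P = (15, 42) for the leading 1-bit.
double: tangent at (15, 42): λ = (3·15² + 33)/(2·42) ≡ 38/17. 17⁻¹ ≡ 4 (mod 67), so λ ≡ 38·4 ≡ 18.
  x = λ² - 15 - 15 = 324 - 30 ≡ 26; y = λ·(15 - 26) - 42 ≡ 28. → (26, 28)
double: tangent at (26, 28): λ = (3·26² + 33)/(2·28) ≡ 51/56. 56⁻¹ ≡ 6 (mod 67), so λ ≡ 51·6 ≡ 38.
  x = λ² - 26 - 26 = 1444 - 52 ≡ 52; y = λ·(26 - 52) - 28 ≡ 56. → (52, 56)
double: tangent at (52, 56): λ = (3·52² + 33)/(2·56) ≡ 38/45. 45⁻¹ ≡ 3 (mod 67), so λ ≡ 38·3 ≡ 47.
  x = λ² - 52 - 52 = 2209 - 104 ≡ 28; y = λ·(52 - 28) - 56 ≡ 0. → (28, 0)

(28, 0)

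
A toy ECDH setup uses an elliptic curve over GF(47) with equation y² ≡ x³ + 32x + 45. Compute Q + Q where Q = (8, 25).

(34, 39)

tangent at (8, 25): λ = (3·8² + 32)/(2·25) ≡ 36/3. 3⁻¹ ≡ 16 (mod 47), so λ ≡ 36·16 ≡ 12.
  x = λ² - 8 - 8 = 144 - 16 ≡ 34; y = λ·(8 - 34) - 25 ≡ 39. → (34, 39)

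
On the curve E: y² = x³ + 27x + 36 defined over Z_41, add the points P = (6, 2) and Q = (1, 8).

(1, 33)

(6, 2) + (1, 8). λ = (8 - 2)/(1 - 6) ≡ 6/36 mod 41. 36⁻¹ ≡ 8 (mod 41) since 36·8 = 288 ≡ 1, so λ ≡ 7.
  x = λ² - 6 - 1 = 49 - 7 ≡ 1; y = λ·(6 - 1) - 2 ≡ 33. → (1, 33)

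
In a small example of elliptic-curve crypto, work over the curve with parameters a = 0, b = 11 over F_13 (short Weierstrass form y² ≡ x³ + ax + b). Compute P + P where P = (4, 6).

(8, 4)

tangent at (4, 6): λ = (3·4² + 0)/(2·6) ≡ 9/12. 12⁻¹ ≡ 12 (mod 13), so λ ≡ 9·12 ≡ 4.
  x = λ² - 4 - 4 = 16 - 8 ≡ 8; y = λ·(4 - 8) - 6 ≡ 4. → (8, 4)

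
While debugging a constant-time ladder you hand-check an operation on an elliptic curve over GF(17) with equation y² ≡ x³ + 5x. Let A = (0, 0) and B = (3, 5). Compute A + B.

(0, 0) + (3, 5). λ = (5 - 0)/(3 - 0) ≡ 5/3 mod 17. 3⁻¹ ≡ 6 (mod 17) since 3·6 = 18 ≡ 1, so λ ≡ 13.
  x = λ² - 0 - 3 = 169 - 3 ≡ 13; y = λ·(0 - 13) - 0 ≡ 1. → (13, 1)

(13, 1)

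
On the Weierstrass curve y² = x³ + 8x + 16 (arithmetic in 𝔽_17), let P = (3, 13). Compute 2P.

tangent at (3, 13): λ = (3·3² + 8)/(2·13) ≡ 1/9. 9⁻¹ ≡ 2 (mod 17) since 9·2 = 18 ≡ 1, so λ ≡ 1·2 ≡ 2.
  x = λ² - 3 - 3 = 4 - 6 ≡ 15; y = λ·(3 - 15) - 13 ≡ 14. → (15, 14)

(15, 14)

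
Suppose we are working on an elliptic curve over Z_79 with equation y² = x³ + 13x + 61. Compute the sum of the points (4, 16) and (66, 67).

(18, 26)

(4, 16) + (66, 67). λ = (67 - 16)/(66 - 4) ≡ 51/62 mod 79. 62⁻¹ ≡ 65 (mod 79) since 62·65 = 4030 ≡ 1, so λ ≡ 76.
  x = λ² - 4 - 66 = 5776 - 70 ≡ 18; y = λ·(4 - 18) - 16 ≡ 26. → (18, 26)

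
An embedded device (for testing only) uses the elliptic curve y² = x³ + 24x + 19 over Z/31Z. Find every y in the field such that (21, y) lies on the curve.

9, 22

x³ + 24x + 19 = 9784 ≡ 19 (mod 31).
Square roots of 19 mod 31: 9 and 22 (since 9² = 81 ≡ 19).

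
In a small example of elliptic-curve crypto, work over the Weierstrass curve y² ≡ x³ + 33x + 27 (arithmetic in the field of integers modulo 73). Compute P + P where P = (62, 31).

(4, 71)

tangent at (62, 31): λ = (3·62² + 33)/(2·31) ≡ 31/62. 62⁻¹ ≡ 53 (mod 73), so λ ≡ 31·53 ≡ 37.
  x = λ² - 62 - 62 = 1369 - 124 ≡ 4; y = λ·(62 - 4) - 31 ≡ 71. → (4, 71)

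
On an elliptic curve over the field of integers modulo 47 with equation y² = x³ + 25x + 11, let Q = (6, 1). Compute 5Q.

Repeated addition: build up to 5Q.
2Q: tangent at (6, 1): λ = (3·6² + 25)/(2·1) ≡ 39/2. 2⁻¹ ≡ 24 (mod 47), so λ ≡ 39·24 ≡ 43.
  x = λ² - 6 - 6 = 1849 - 12 ≡ 4; y = λ·(6 - 4) - 1 ≡ 38. → (4, 38)
3Q: (4, 38) + (6, 1). λ = (1 - 38)/(6 - 4) ≡ 10/2 mod 47. 2⁻¹ ≡ 24 (mod 47), so λ ≡ 5.
  x = λ² - 4 - 6 = 25 - 10 ≡ 15; y = λ·(4 - 15) - 38 ≡ 1. → (15, 1)
4Q: (15, 1) + (6, 1). λ = (1 - 1)/(6 - 15) ≡ 0/38 mod 47. 38⁻¹ ≡ 26 (mod 47) since 38·26 = 988 ≡ 1, so λ ≡ 0.
  x = λ² - 15 - 6 = 0 - 21 ≡ 26; y = λ·(15 - 26) - 1 ≡ 46. → (26, 46)
5Q: (26, 46) + (6, 1). λ = (1 - 46)/(6 - 26) ≡ 2/27 mod 47. 27⁻¹ ≡ 7 (mod 47), so λ ≡ 14.
  x = λ² - 26 - 6 = 196 - 32 ≡ 23; y = λ·(26 - 23) - 46 ≡ 43. → (23, 43)

(23, 43)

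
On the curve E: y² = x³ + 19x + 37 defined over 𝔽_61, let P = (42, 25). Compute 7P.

Repeated addition: build up to 7P.
2P: tangent at (42, 25): λ = (3·42² + 19)/(2·25) ≡ 4/50. 50⁻¹ ≡ 11 (mod 61) since 50·11 = 550 ≡ 1, so λ ≡ 4·11 ≡ 44.
  x = λ² - 42 - 42 = 1936 - 84 ≡ 22; y = λ·(42 - 22) - 25 ≡ 1. → (22, 1)
3P: (22, 1) + (42, 25). λ = (25 - 1)/(42 - 22) ≡ 24/20 mod 61. 20⁻¹ ≡ 58 (mod 61) since 20·58 = 1160 ≡ 1, so λ ≡ 50.
  x = λ² - 22 - 42 = 2500 - 64 ≡ 57; y = λ·(22 - 57) - 1 ≡ 18. → (57, 18)
4P: (57, 18) + (42, 25). λ = (25 - 18)/(42 - 57) ≡ 7/46 mod 61. 46⁻¹ ≡ 4 (mod 61), so λ ≡ 28.
  x = λ² - 57 - 42 = 784 - 99 ≡ 14; y = λ·(57 - 14) - 18 ≡ 27. → (14, 27)
5P: (14, 27) + (42, 25). λ = (25 - 27)/(42 - 14) ≡ 59/28 mod 61. 28⁻¹ ≡ 24 (mod 61), so λ ≡ 13.
  x = λ² - 14 - 42 = 169 - 56 ≡ 52; y = λ·(14 - 52) - 27 ≡ 28. → (52, 28)
6P: (52, 28) + (42, 25). λ = (25 - 28)/(42 - 52) ≡ 58/51 mod 61. 51⁻¹ ≡ 6 (mod 61), so λ ≡ 43.
  x = λ² - 52 - 42 = 1849 - 94 ≡ 47; y = λ·(52 - 47) - 28 ≡ 4. → (47, 4)
7P: (47, 4) + (42, 25). λ = (25 - 4)/(42 - 47) ≡ 21/56 mod 61. 56⁻¹ ≡ 12 (mod 61), so λ ≡ 8.
  x = λ² - 47 - 42 = 64 - 89 ≡ 36; y = λ·(47 - 36) - 4 ≡ 23. → (36, 23)

(36, 23)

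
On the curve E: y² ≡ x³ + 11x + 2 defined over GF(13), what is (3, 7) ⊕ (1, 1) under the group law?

(5, 0)

(3, 7) + (1, 1). λ = (1 - 7)/(1 - 3) ≡ 7/11 mod 13. 11⁻¹ ≡ 6 (mod 13) since 11·6 = 66 ≡ 1, so λ ≡ 3.
  x = λ² - 3 - 1 = 9 - 4 ≡ 5; y = λ·(3 - 5) - 7 ≡ 0. → (5, 0)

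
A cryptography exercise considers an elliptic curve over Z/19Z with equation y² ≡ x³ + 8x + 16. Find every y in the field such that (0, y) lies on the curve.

x³ + 8x + 16 = 16 ≡ 16 (mod 19).
Square roots of 16 mod 19: 4 and 15 (since 4² = 16 ≡ 16).

4, 15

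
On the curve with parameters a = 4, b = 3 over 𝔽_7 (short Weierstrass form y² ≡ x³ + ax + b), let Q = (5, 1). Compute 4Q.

(5, 1)

Repeated addition: build up to 4Q.
2Q: tangent at (5, 1): λ = (3·5² + 4)/(2·1) ≡ 2/2. 2⁻¹ ≡ 4 (mod 7), so λ ≡ 2·4 ≡ 1.
  x = λ² - 5 - 5 = 1 - 10 ≡ 5; y = λ·(5 - 5) - 1 ≡ 6. → (5, 6)
3Q: (5, 6) + (5, 1): same x and y₁ ≡ -y₂, so the sum is 𝒪.
4Q: 𝒪 + (5, 1) = (5, 1) (identity).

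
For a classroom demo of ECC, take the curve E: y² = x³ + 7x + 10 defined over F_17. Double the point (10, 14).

(6, 8)

tangent at (10, 14): λ = (3·10² + 7)/(2·14) ≡ 1/11. 11⁻¹ ≡ 14 (mod 17), so λ ≡ 1·14 ≡ 14.
  x = λ² - 10 - 10 = 196 - 20 ≡ 6; y = λ·(10 - 6) - 14 ≡ 8. → (6, 8)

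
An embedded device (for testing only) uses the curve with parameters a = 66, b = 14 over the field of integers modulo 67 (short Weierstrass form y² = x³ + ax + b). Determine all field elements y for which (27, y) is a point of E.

21, 46

x³ + 66x + 14 = 21479 ≡ 39 (mod 67).
Square roots of 39 mod 67: 21 and 46 (since 21² = 441 ≡ 39).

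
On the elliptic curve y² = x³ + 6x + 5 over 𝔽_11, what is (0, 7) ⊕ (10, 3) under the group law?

(0, 7) + (10, 3). λ = (3 - 7)/(10 - 0) ≡ 7/10 mod 11. 10⁻¹ ≡ 10 (mod 11), so λ ≡ 4.
  x = λ² - 0 - 10 = 16 - 10 ≡ 6; y = λ·(0 - 6) - 7 ≡ 2. → (6, 2)

(6, 2)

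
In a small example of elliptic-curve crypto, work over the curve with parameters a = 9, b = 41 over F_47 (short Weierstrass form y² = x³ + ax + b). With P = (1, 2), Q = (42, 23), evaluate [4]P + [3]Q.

First 4P:
Double-and-add on 4 = (100)₂. Start with P = (1, 2) for the leading 1-bit.
double: tangent at (1, 2): λ = (3·1² + 9)/(2·2) ≡ 12/4. 4⁻¹ ≡ 12 (mod 47), so λ ≡ 12·12 ≡ 3.
  x = λ² - 1 - 1 = 9 - 2 ≡ 7; y = λ·(1 - 7) - 2 ≡ 27. → (7, 27)
double: tangent at (7, 27): λ = (3·7² + 9)/(2·27) ≡ 15/7. 7⁻¹ ≡ 27 (mod 47), so λ ≡ 15·27 ≡ 29.
  x = λ² - 7 - 7 = 841 - 14 ≡ 28; y = λ·(7 - 28) - 27 ≡ 22. → (28, 22)
4P = (28, 22).
Next 3Q:
Repeated addition: build up to 3Q.
2Q: tangent at (42, 23): λ = (3·42² + 9)/(2·23) ≡ 37/46. 46⁻¹ ≡ 46 (mod 47), so λ ≡ 37·46 ≡ 10.
  x = λ² - 42 - 42 = 100 - 84 ≡ 16; y = λ·(42 - 16) - 23 ≡ 2. → (16, 2)
3Q: (16, 2) + (42, 23). λ = (23 - 2)/(42 - 16) ≡ 21/26 mod 47. 26⁻¹ ≡ 38 (mod 47) since 26·38 = 988 ≡ 1, so λ ≡ 46.
  x = λ² - 16 - 42 = 2116 - 58 ≡ 37; y = λ·(16 - 37) - 2 ≡ 19. → (37, 19)
3Q = (37, 19).
Finally 4P + 3Q:
(28, 22) + (37, 19). λ = (19 - 22)/(37 - 28) ≡ 44/9 mod 47. 9⁻¹ ≡ 21 (mod 47), so λ ≡ 31.
  x = λ² - 28 - 37 = 961 - 65 ≡ 3; y = λ·(28 - 3) - 22 ≡ 1. → (3, 1)

(3, 1)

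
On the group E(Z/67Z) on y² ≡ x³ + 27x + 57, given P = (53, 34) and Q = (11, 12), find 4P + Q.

First 4P:
Double-and-add on 4 = (100)₂. Start with P = (53, 34) for the leading 1-bit.
double: tangent at (53, 34): λ = (3·53² + 27)/(2·34) ≡ 12/1. 1⁻¹ ≡ 1 (mod 67) since 1·1 = 1 ≡ 1, so λ ≡ 12·1 ≡ 12.
  x = λ² - 53 - 53 = 144 - 106 ≡ 38; y = λ·(53 - 38) - 34 ≡ 12. → (38, 12)
double: tangent at (38, 12): λ = (3·38² + 27)/(2·12) ≡ 4/24. 24⁻¹ ≡ 14 (mod 67) since 24·14 = 336 ≡ 1, so λ ≡ 4·14 ≡ 56.
  x = λ² - 38 - 38 = 3136 - 76 ≡ 45; y = λ·(38 - 45) - 12 ≡ 65. → (45, 65)
4P = (45, 65).
Finally 4P + Q:
(45, 65) + (11, 12). λ = (12 - 65)/(11 - 45) ≡ 14/33 mod 67. 33⁻¹ ≡ 65 (mod 67), so λ ≡ 39.
  x = λ² - 45 - 11 = 1521 - 56 ≡ 58; y = λ·(45 - 58) - 65 ≡ 31. → (58, 31)

(58, 31)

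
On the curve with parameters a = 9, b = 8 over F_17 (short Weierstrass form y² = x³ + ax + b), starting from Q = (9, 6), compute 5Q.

Double-and-add on 5 = (101)₂. Start with Q = (9, 6) for the leading 1-bit.
double: tangent at (9, 6): λ = (3·9² + 9)/(2·6) ≡ 14/12. 12⁻¹ ≡ 10 (mod 17), so λ ≡ 14·10 ≡ 4.
  x = λ² - 9 - 9 = 16 - 18 ≡ 15; y = λ·(9 - 15) - 6 ≡ 4. → (15, 4)
double: tangent at (15, 4): λ = (3·15² + 9)/(2·4) ≡ 4/8. 8⁻¹ ≡ 15 (mod 17), so λ ≡ 4·15 ≡ 9.
  x = λ² - 15 - 15 = 81 - 30 ≡ 0; y = λ·(15 - 0) - 4 ≡ 12. → (0, 12)
add Q: (0, 12) + (9, 6). λ = (6 - 12)/(9 - 0) ≡ 11/9 mod 17. 9⁻¹ ≡ 2 (mod 17), so λ ≡ 5.
  x = λ² - 0 - 9 = 25 - 9 ≡ 16; y = λ·(0 - 16) - 12 ≡ 10. → (16, 10)

(16, 10)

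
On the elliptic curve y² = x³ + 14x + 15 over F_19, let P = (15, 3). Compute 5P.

(6, 7)

Double-and-add on 5 = (101)₂. Start with P = (15, 3) for the leading 1-bit.
double: tangent at (15, 3): λ = (3·15² + 14)/(2·3) ≡ 5/6. 6⁻¹ ≡ 16 (mod 19), so λ ≡ 5·16 ≡ 4.
  x = λ² - 15 - 15 = 16 - 30 ≡ 5; y = λ·(15 - 5) - 3 ≡ 18. → (5, 18)
double: tangent at (5, 18): λ = (3·5² + 14)/(2·18) ≡ 13/17. 17⁻¹ ≡ 9 (mod 19), so λ ≡ 13·9 ≡ 3.
  x = λ² - 5 - 5 = 9 - 10 ≡ 18; y = λ·(5 - 18) - 18 ≡ 0. → (18, 0)
add P: (18, 0) + (15, 3). λ = (3 - 0)/(15 - 18) ≡ 3/16 mod 19. 16⁻¹ ≡ 6 (mod 19) since 16·6 = 96 ≡ 1, so λ ≡ 18.
  x = λ² - 18 - 15 = 324 - 33 ≡ 6; y = λ·(18 - 6) - 0 ≡ 7. → (6, 7)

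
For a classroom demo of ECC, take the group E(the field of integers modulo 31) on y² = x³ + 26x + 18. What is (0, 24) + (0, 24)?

tangent at (0, 24): λ = (3·0² + 26)/(2·24) ≡ 26/17. 17⁻¹ ≡ 11 (mod 31), so λ ≡ 26·11 ≡ 7.
  x = λ² - 0 - 0 = 49 - 0 ≡ 18; y = λ·(0 - 18) - 24 ≡ 5. → (18, 5)

(18, 5)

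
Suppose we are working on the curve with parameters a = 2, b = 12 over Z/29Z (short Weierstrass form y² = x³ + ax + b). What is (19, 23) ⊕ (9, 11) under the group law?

(21, 21)

(19, 23) + (9, 11). λ = (11 - 23)/(9 - 19) ≡ 17/19 mod 29. 19⁻¹ ≡ 26 (mod 29), so λ ≡ 7.
  x = λ² - 19 - 9 = 49 - 28 ≡ 21; y = λ·(19 - 21) - 23 ≡ 21. → (21, 21)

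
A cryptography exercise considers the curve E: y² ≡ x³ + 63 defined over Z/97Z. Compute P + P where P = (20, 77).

(84, 0)

tangent at (20, 77): λ = (3·20² + 0)/(2·77) ≡ 36/57. 57⁻¹ ≡ 80 (mod 97) since 57·80 = 4560 ≡ 1, so λ ≡ 36·80 ≡ 67.
  x = λ² - 20 - 20 = 4489 - 40 ≡ 84; y = λ·(20 - 84) - 77 ≡ 0. → (84, 0)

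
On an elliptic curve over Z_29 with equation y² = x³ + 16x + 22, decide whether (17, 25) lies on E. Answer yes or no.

yes

y² = 25² ≡ 16; x³ + 16x + 22 = 5207 ≡ 16 (mod 29). 16 = 16.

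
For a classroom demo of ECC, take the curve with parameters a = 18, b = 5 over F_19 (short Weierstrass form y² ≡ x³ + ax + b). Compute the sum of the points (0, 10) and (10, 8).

(6, 14)

(0, 10) + (10, 8). λ = (8 - 10)/(10 - 0) ≡ 17/10 mod 19. 10⁻¹ ≡ 2 (mod 19) since 10·2 = 20 ≡ 1, so λ ≡ 15.
  x = λ² - 0 - 10 = 225 - 10 ≡ 6; y = λ·(0 - 6) - 10 ≡ 14. → (6, 14)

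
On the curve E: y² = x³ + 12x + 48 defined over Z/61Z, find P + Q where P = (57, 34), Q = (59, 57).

(57, 34) + (59, 57). λ = (57 - 34)/(59 - 57) ≡ 23/2 mod 61. 2⁻¹ ≡ 31 (mod 61), so λ ≡ 42.
  x = λ² - 57 - 59 = 1764 - 116 ≡ 1; y = λ·(57 - 1) - 34 ≡ 0. → (1, 0)

(1, 0)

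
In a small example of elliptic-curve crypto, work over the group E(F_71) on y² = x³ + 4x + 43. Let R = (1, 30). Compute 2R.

(43, 29)

tangent at (1, 30): λ = (3·1² + 4)/(2·30) ≡ 7/60. 60⁻¹ ≡ 58 (mod 71) since 60·58 = 3480 ≡ 1, so λ ≡ 7·58 ≡ 51.
  x = λ² - 1 - 1 = 2601 - 2 ≡ 43; y = λ·(1 - 43) - 30 ≡ 29. → (43, 29)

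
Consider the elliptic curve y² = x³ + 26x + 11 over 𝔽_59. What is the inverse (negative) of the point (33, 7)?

(33, 52)

-(33, 7) = (33, -7 mod 59) = (33, 52).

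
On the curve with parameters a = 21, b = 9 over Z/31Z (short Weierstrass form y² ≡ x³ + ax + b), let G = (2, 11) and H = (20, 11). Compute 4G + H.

(17, 28)

First 4G:
Double-and-add on 4 = (100)₂. Start with G = (2, 11) for the leading 1-bit.
double: tangent at (2, 11): λ = (3·2² + 21)/(2·11) ≡ 2/22. 22⁻¹ ≡ 24 (mod 31), so λ ≡ 2·24 ≡ 17.
  x = λ² - 2 - 2 = 289 - 4 ≡ 6; y = λ·(2 - 6) - 11 ≡ 14. → (6, 14)
double: tangent at (6, 14): λ = (3·6² + 21)/(2·14) ≡ 5/28. 28⁻¹ ≡ 10 (mod 31), so λ ≡ 5·10 ≡ 19.
  x = λ² - 6 - 6 = 361 - 12 ≡ 8; y = λ·(6 - 8) - 14 ≡ 10. → (8, 10)
4G = (8, 10).
Finally 4G + H:
(8, 10) + (20, 11). λ = (11 - 10)/(20 - 8) ≡ 1/12 mod 31. 12⁻¹ ≡ 13 (mod 31) since 12·13 = 156 ≡ 1, so λ ≡ 13.
  x = λ² - 8 - 20 = 169 - 28 ≡ 17; y = λ·(8 - 17) - 10 ≡ 28. → (17, 28)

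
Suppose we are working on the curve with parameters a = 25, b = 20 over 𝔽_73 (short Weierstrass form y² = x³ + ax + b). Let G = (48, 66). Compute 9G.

(9, 68)

Double-and-add on 9 = (1001)₂. Start with G = (48, 66) for the leading 1-bit.
double: tangent at (48, 66): λ = (3·48² + 25)/(2·66) ≡ 2/59. 59⁻¹ ≡ 26 (mod 73) since 59·26 = 1534 ≡ 1, so λ ≡ 2·26 ≡ 52.
  x = λ² - 48 - 48 = 2704 - 96 ≡ 53; y = λ·(48 - 53) - 66 ≡ 39. → (53, 39)
double: tangent at (53, 39): λ = (3·53² + 25)/(2·39) ≡ 57/5. 5⁻¹ ≡ 44 (mod 73) since 5·44 = 220 ≡ 1, so λ ≡ 57·44 ≡ 26.
  x = λ² - 53 - 53 = 676 - 106 ≡ 59; y = λ·(53 - 59) - 39 ≡ 24. → (59, 24)
double: tangent at (59, 24): λ = (3·59² + 25)/(2·24) ≡ 29/48. 48⁻¹ ≡ 35 (mod 73), so λ ≡ 29·35 ≡ 66.
  x = λ² - 59 - 59 = 4356 - 118 ≡ 4; y = λ·(59 - 4) - 24 ≡ 29. → (4, 29)
add G: (4, 29) + (48, 66). λ = (66 - 29)/(48 - 4) ≡ 37/44 mod 73. 44⁻¹ ≡ 5 (mod 73), so λ ≡ 39.
  x = λ² - 4 - 48 = 1521 - 52 ≡ 9; y = λ·(4 - 9) - 29 ≡ 68. → (9, 68)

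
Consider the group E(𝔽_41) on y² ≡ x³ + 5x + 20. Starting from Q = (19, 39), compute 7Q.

Double-and-add on 7 = (111)₂. Start with Q = (19, 39) for the leading 1-bit.
double: tangent at (19, 39): λ = (3·19² + 5)/(2·39) ≡ 22/37. 37⁻¹ ≡ 10 (mod 41) since 37·10 = 370 ≡ 1, so λ ≡ 22·10 ≡ 15.
  x = λ² - 19 - 19 = 225 - 38 ≡ 23; y = λ·(19 - 23) - 39 ≡ 24. → (23, 24)
add Q: (23, 24) + (19, 39). λ = (39 - 24)/(19 - 23) ≡ 15/37 mod 41. 37⁻¹ ≡ 10 (mod 41), so λ ≡ 27.
  x = λ² - 23 - 19 = 729 - 42 ≡ 31; y = λ·(23 - 31) - 24 ≡ 6. → (31, 6)
double: tangent at (31, 6): λ = (3·31² + 5)/(2·6) ≡ 18/12. 12⁻¹ ≡ 24 (mod 41), so λ ≡ 18·24 ≡ 22.
  x = λ² - 31 - 31 = 484 - 62 ≡ 12; y = λ·(31 - 12) - 6 ≡ 2. → (12, 2)
add Q: (12, 2) + (19, 39). λ = (39 - 2)/(19 - 12) ≡ 37/7 mod 41. 7⁻¹ ≡ 6 (mod 41) since 7·6 = 42 ≡ 1, so λ ≡ 17.
  x = λ² - 12 - 19 = 289 - 31 ≡ 12; y = λ·(12 - 12) - 2 ≡ 39. → (12, 39)

(12, 39)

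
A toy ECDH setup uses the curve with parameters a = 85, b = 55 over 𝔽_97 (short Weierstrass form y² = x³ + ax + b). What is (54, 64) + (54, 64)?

(82, 62)

tangent at (54, 64): λ = (3·54² + 85)/(2·64) ≡ 6/31. 31⁻¹ ≡ 72 (mod 97), so λ ≡ 6·72 ≡ 44.
  x = λ² - 54 - 54 = 1936 - 108 ≡ 82; y = λ·(54 - 82) - 64 ≡ 62. → (82, 62)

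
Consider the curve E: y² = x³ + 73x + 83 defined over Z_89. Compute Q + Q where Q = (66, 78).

(25, 0)

tangent at (66, 78): λ = (3·66² + 73)/(2·78) ≡ 58/67. 67⁻¹ ≡ 4 (mod 89), so λ ≡ 58·4 ≡ 54.
  x = λ² - 66 - 66 = 2916 - 132 ≡ 25; y = λ·(66 - 25) - 78 ≡ 0. → (25, 0)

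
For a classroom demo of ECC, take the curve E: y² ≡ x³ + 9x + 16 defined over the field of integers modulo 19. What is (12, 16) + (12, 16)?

tangent at (12, 16): λ = (3·12² + 9)/(2·16) ≡ 4/13. 13⁻¹ ≡ 3 (mod 19) since 13·3 = 39 ≡ 1, so λ ≡ 4·3 ≡ 12.
  x = λ² - 12 - 12 = 144 - 24 ≡ 6; y = λ·(12 - 6) - 16 ≡ 18. → (6, 18)

(6, 18)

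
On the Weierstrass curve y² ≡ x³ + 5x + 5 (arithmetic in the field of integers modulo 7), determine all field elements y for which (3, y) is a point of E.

none

x³ + 5x + 5 = 47 ≡ 5 (mod 7).
5 is a non-residue mod 7; no y exists.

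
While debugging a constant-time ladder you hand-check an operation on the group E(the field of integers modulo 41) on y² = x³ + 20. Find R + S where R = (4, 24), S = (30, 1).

(15, 22)

(4, 24) + (30, 1). λ = (1 - 24)/(30 - 4) ≡ 18/26 mod 41. 26⁻¹ ≡ 30 (mod 41), so λ ≡ 7.
  x = λ² - 4 - 30 = 49 - 34 ≡ 15; y = λ·(4 - 15) - 24 ≡ 22. → (15, 22)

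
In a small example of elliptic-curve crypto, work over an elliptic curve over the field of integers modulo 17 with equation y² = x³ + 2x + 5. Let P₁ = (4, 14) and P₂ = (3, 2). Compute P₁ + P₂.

(4, 14) + (3, 2). λ = (2 - 14)/(3 - 4) ≡ 5/16 mod 17. 16⁻¹ ≡ 16 (mod 17) since 16·16 = 256 ≡ 1, so λ ≡ 12.
  x = λ² - 4 - 3 = 144 - 7 ≡ 1; y = λ·(4 - 1) - 14 ≡ 5. → (1, 5)

(1, 5)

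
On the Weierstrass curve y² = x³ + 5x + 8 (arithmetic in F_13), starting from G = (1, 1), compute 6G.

O

Double-and-add on 6 = (110)₂. Start with G = (1, 1) for the leading 1-bit.
double: tangent at (1, 1): λ = (3·1² + 5)/(2·1) ≡ 8/2. 2⁻¹ ≡ 7 (mod 13) since 2·7 = 14 ≡ 1, so λ ≡ 8·7 ≡ 4.
  x = λ² - 1 - 1 = 16 - 2 ≡ 1; y = λ·(1 - 1) - 1 ≡ 12. → (1, 12)
add G: (1, 12) + (1, 1): same x and y₁ ≡ -y₂, so the sum is the point at infinity.
double: the point at infinity + the point at infinity = the point at infinity (identity).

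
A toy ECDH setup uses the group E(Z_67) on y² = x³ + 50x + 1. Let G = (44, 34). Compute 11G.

(41, 35)

Double-and-add on 11 = (1011)₂. Start with G = (44, 34) for the leading 1-bit.
double: tangent at (44, 34): λ = (3·44² + 50)/(2·34) ≡ 29/1. 1⁻¹ ≡ 1 (mod 67) since 1·1 = 1 ≡ 1, so λ ≡ 29·1 ≡ 29.
  x = λ² - 44 - 44 = 841 - 88 ≡ 16; y = λ·(44 - 16) - 34 ≡ 41. → (16, 41)
double: tangent at (16, 41): λ = (3·16² + 50)/(2·41) ≡ 14/15. 15⁻¹ ≡ 9 (mod 67), so λ ≡ 14·9 ≡ 59.
  x = λ² - 16 - 16 = 3481 - 32 ≡ 32; y = λ·(16 - 32) - 41 ≡ 20. → (32, 20)
add G: (32, 20) + (44, 34). λ = (34 - 20)/(44 - 32) ≡ 14/12 mod 67. 12⁻¹ ≡ 28 (mod 67) since 12·28 = 336 ≡ 1, so λ ≡ 57.
  x = λ² - 32 - 44 = 3249 - 76 ≡ 24; y = λ·(32 - 24) - 20 ≡ 34. → (24, 34)
double: tangent at (24, 34): λ = (3·24² + 50)/(2·34) ≡ 36/1. 1⁻¹ ≡ 1 (mod 67) since 1·1 = 1 ≡ 1, so λ ≡ 36·1 ≡ 36.
  x = λ² - 24 - 24 = 1296 - 48 ≡ 42; y = λ·(24 - 42) - 34 ≡ 55. → (42, 55)
add G: (42, 55) + (44, 34). λ = (34 - 55)/(44 - 42) ≡ 46/2 mod 67. 2⁻¹ ≡ 34 (mod 67), so λ ≡ 23.
  x = λ² - 42 - 44 = 529 - 86 ≡ 41; y = λ·(42 - 41) - 55 ≡ 35. → (41, 35)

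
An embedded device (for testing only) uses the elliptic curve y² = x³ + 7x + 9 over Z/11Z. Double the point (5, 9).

(6, 6)

tangent at (5, 9): λ = (3·5² + 7)/(2·9) ≡ 5/7. 7⁻¹ ≡ 8 (mod 11) since 7·8 = 56 ≡ 1, so λ ≡ 5·8 ≡ 7.
  x = λ² - 5 - 5 = 49 - 10 ≡ 6; y = λ·(5 - 6) - 9 ≡ 6. → (6, 6)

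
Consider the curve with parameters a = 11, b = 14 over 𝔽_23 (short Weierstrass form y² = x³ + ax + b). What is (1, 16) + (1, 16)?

(22, 5)

tangent at (1, 16): λ = (3·1² + 11)/(2·16) ≡ 14/9. 9⁻¹ ≡ 18 (mod 23) since 9·18 = 162 ≡ 1, so λ ≡ 14·18 ≡ 22.
  x = λ² - 1 - 1 = 484 - 2 ≡ 22; y = λ·(1 - 22) - 16 ≡ 5. → (22, 5)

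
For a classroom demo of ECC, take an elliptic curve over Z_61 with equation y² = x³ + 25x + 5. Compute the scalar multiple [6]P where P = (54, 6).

Repeated addition: build up to 6P.
2P: tangent at (54, 6): λ = (3·54² + 25)/(2·6) ≡ 50/12. 12⁻¹ ≡ 56 (mod 61) since 12·56 = 672 ≡ 1, so λ ≡ 50·56 ≡ 55.
  x = λ² - 54 - 54 = 3025 - 108 ≡ 50; y = λ·(54 - 50) - 6 ≡ 31. → (50, 31)
3P: (50, 31) + (54, 6). λ = (6 - 31)/(54 - 50) ≡ 36/4 mod 61. 4⁻¹ ≡ 46 (mod 61), so λ ≡ 9.
  x = λ² - 50 - 54 = 81 - 104 ≡ 38; y = λ·(50 - 38) - 31 ≡ 16. → (38, 16)
4P: (38, 16) + (54, 6). λ = (6 - 16)/(54 - 38) ≡ 51/16 mod 61. 16⁻¹ ≡ 42 (mod 61), so λ ≡ 7.
  x = λ² - 38 - 54 = 49 - 92 ≡ 18; y = λ·(38 - 18) - 16 ≡ 2. → (18, 2)
5P: (18, 2) + (54, 6). λ = (6 - 2)/(54 - 18) ≡ 4/36 mod 61. 36⁻¹ ≡ 39 (mod 61), so λ ≡ 34.
  x = λ² - 18 - 54 = 1156 - 72 ≡ 47; y = λ·(18 - 47) - 2 ≡ 49. → (47, 49)
6P: (47, 49) + (54, 6). λ = (6 - 49)/(54 - 47) ≡ 18/7 mod 61. 7⁻¹ ≡ 35 (mod 61) since 7·35 = 245 ≡ 1, so λ ≡ 20.
  x = λ² - 47 - 54 = 400 - 101 ≡ 55; y = λ·(47 - 55) - 49 ≡ 35. → (55, 35)

(55, 35)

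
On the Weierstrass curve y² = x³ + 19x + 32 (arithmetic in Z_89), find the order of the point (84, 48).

2P: tangent at (84, 48): λ = (3·84² + 19)/(2·48) ≡ 5/7. 7⁻¹ ≡ 51 (mod 89), so λ ≡ 5·51 ≡ 77.
  x = λ² - 84 - 84 = 5929 - 168 ≡ 65; y = λ·(84 - 65) - 48 ≡ 80. → (65, 80)
3P: (65, 80) + (84, 48). λ = (48 - 80)/(84 - 65) ≡ 57/19 mod 89. 19⁻¹ ≡ 75 (mod 89) since 19·75 = 1425 ≡ 1, so λ ≡ 3.
  x = λ² - 65 - 84 = 9 - 149 ≡ 38; y = λ·(65 - 38) - 80 ≡ 1. → (38, 1)
4P: (38, 1) + (84, 48). λ = (48 - 1)/(84 - 38) ≡ 47/46 mod 89. 46⁻¹ ≡ 60 (mod 89) since 46·60 = 2760 ≡ 1, so λ ≡ 61.
  x = λ² - 38 - 84 = 3721 - 122 ≡ 39; y = λ·(38 - 39) - 1 ≡ 27. → (39, 27)
5P: (39, 27) + (84, 48). λ = (48 - 27)/(84 - 39) ≡ 21/45 mod 89. 45⁻¹ ≡ 2 (mod 89) since 45·2 = 90 ≡ 1, so λ ≡ 42.
  x = λ² - 39 - 84 = 1764 - 123 ≡ 39; y = λ·(39 - 39) - 27 ≡ 62. → (39, 62)
6P: (39, 62) + (84, 48). λ = (48 - 62)/(84 - 39) ≡ 75/45 mod 89. 45⁻¹ ≡ 2 (mod 89), so λ ≡ 61.
  x = λ² - 39 - 84 = 3721 - 123 ≡ 38; y = λ·(39 - 38) - 62 ≡ 88. → (38, 88)
7P: (38, 88) + (84, 48). λ = (48 - 88)/(84 - 38) ≡ 49/46 mod 89. 46⁻¹ ≡ 60 (mod 89), so λ ≡ 3.
  x = λ² - 38 - 84 = 9 - 122 ≡ 65; y = λ·(38 - 65) - 88 ≡ 9. → (65, 9)
8P: (65, 9) + (84, 48). λ = (48 - 9)/(84 - 65) ≡ 39/19 mod 89. 19⁻¹ ≡ 75 (mod 89) since 19·75 = 1425 ≡ 1, so λ ≡ 77.
  x = λ² - 65 - 84 = 5929 - 149 ≡ 84; y = λ·(65 - 84) - 9 ≡ 41. → (84, 41)
9P: (84, 41) + (84, 48): same x and y₁ ≡ -y₂, so the sum is O.
9P = O, so the order is 9.

9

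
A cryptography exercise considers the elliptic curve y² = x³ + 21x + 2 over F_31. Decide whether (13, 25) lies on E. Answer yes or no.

y² = 25² ≡ 5; x³ + 21x + 2 = 2472 ≡ 23 (mod 31). 5 ≠ 23.

no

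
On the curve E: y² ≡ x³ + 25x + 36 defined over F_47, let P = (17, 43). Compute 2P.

(2, 0)

tangent at (17, 43): λ = (3·17² + 25)/(2·43) ≡ 46/39. 39⁻¹ ≡ 41 (mod 47), so λ ≡ 46·41 ≡ 6.
  x = λ² - 17 - 17 = 36 - 34 ≡ 2; y = λ·(17 - 2) - 43 ≡ 0. → (2, 0)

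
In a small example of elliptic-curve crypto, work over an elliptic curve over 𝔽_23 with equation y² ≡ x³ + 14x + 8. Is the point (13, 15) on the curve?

y² = 15² ≡ 18; x³ + 14x + 8 = 2387 ≡ 18 (mod 23). 18 = 18.

yes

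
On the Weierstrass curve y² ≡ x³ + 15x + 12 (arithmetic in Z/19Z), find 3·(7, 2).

(12, 18)

Write G = (7, 2).
Repeated addition: build up to 3G.
2G: tangent at (7, 2): λ = (3·7² + 15)/(2·2) ≡ 10/4. 4⁻¹ ≡ 5 (mod 19), so λ ≡ 10·5 ≡ 12.
  x = λ² - 7 - 7 = 144 - 14 ≡ 16; y = λ·(7 - 16) - 2 ≡ 4. → (16, 4)
3G: (16, 4) + (7, 2). λ = (2 - 4)/(7 - 16) ≡ 17/10 mod 19. 10⁻¹ ≡ 2 (mod 19), so λ ≡ 15.
  x = λ² - 16 - 7 = 225 - 23 ≡ 12; y = λ·(16 - 12) - 4 ≡ 18. → (12, 18)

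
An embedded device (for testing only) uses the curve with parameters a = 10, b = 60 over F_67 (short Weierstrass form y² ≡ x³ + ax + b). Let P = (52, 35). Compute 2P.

(55, 17)

tangent at (52, 35): λ = (3·52² + 10)/(2·35) ≡ 15/3. 3⁻¹ ≡ 45 (mod 67) since 3·45 = 135 ≡ 1, so λ ≡ 15·45 ≡ 5.
  x = λ² - 52 - 52 = 25 - 104 ≡ 55; y = λ·(52 - 55) - 35 ≡ 17. → (55, 17)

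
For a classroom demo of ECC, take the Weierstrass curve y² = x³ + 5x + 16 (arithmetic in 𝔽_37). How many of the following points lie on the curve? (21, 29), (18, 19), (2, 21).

(21, 29): 29² ≡ 27, rhs ≡ 21 → off.
(18, 19): 19² ≡ 28, rhs ≡ 18 → off.
(2, 21): 21² ≡ 34, rhs ≡ 34 → on.

1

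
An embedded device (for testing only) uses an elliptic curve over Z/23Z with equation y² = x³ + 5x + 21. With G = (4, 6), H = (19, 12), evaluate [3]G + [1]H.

First 3G:
Repeated addition: build up to 3G.
2G: tangent at (4, 6): λ = (3·4² + 5)/(2·6) ≡ 7/12. 12⁻¹ ≡ 2 (mod 23), so λ ≡ 7·2 ≡ 14.
  x = λ² - 4 - 4 = 196 - 8 ≡ 4; y = λ·(4 - 4) - 6 ≡ 17. → (4, 17)
3G: (4, 17) + (4, 6): same x and y₁ ≡ -y₂, so the sum is ∞.
3G = ∞.
Finally 3G + H:
∞ + (19, 12) = (19, 12) (identity).

(19, 12)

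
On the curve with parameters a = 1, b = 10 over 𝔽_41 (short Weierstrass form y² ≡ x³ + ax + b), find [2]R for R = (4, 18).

(29, 22)

tangent at (4, 18): λ = (3·4² + 1)/(2·18) ≡ 8/36. 36⁻¹ ≡ 8 (mod 41), so λ ≡ 8·8 ≡ 23.
  x = λ² - 4 - 4 = 529 - 8 ≡ 29; y = λ·(4 - 29) - 18 ≡ 22. → (29, 22)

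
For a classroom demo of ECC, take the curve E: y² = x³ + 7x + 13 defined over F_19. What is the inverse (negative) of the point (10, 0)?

(10, 0)

-(10, 0) = (10, -0 mod 19) = (10, 0).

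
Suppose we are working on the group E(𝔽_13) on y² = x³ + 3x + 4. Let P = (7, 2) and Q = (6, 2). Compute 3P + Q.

(11, 9)

First 3P:
Repeated addition: build up to 3P.
2P: tangent at (7, 2): λ = (3·7² + 3)/(2·2) ≡ 7/4. 4⁻¹ ≡ 10 (mod 13) since 4·10 = 40 ≡ 1, so λ ≡ 7·10 ≡ 5.
  x = λ² - 7 - 7 = 25 - 14 ≡ 11; y = λ·(7 - 11) - 2 ≡ 4. → (11, 4)
3P: (11, 4) + (7, 2). λ = (2 - 4)/(7 - 11) ≡ 11/9 mod 13. 9⁻¹ ≡ 3 (mod 13) since 9·3 = 27 ≡ 1, so λ ≡ 7.
  x = λ² - 11 - 7 = 49 - 18 ≡ 5; y = λ·(11 - 5) - 4 ≡ 12. → (5, 12)
3P = (5, 12).
Finally 3P + Q:
(5, 12) + (6, 2). λ = (2 - 12)/(6 - 5) ≡ 3/1 mod 13. 1⁻¹ ≡ 1 (mod 13) since 1·1 = 1 ≡ 1, so λ ≡ 3.
  x = λ² - 5 - 6 = 9 - 11 ≡ 11; y = λ·(5 - 11) - 12 ≡ 9. → (11, 9)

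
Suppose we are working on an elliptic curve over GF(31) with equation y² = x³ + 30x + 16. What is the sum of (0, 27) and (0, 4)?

The two points share x = 0 and their y-coordinates satisfy 27 + 4 ≡ 0 (mod 31), so they are inverses. Their sum is O.

O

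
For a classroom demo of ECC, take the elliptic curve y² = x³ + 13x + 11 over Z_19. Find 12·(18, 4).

(0, 7)

Write Q = (18, 4).
Double-and-add on 12 = (1100)₂. Start with Q = (18, 4) for the leading 1-bit.
double: tangent at (18, 4): λ = (3·18² + 13)/(2·4) ≡ 16/8. 8⁻¹ ≡ 12 (mod 19), so λ ≡ 16·12 ≡ 2.
  x = λ² - 18 - 18 = 4 - 36 ≡ 6; y = λ·(18 - 6) - 4 ≡ 1. → (6, 1)
add Q: (6, 1) + (18, 4). λ = (4 - 1)/(18 - 6) ≡ 3/12 mod 19. 12⁻¹ ≡ 8 (mod 19), so λ ≡ 5.
  x = λ² - 6 - 18 = 25 - 24 ≡ 1; y = λ·(6 - 1) - 1 ≡ 5. → (1, 5)
double: tangent at (1, 5): λ = (3·1² + 13)/(2·5) ≡ 16/10. 10⁻¹ ≡ 2 (mod 19), so λ ≡ 16·2 ≡ 13.
  x = λ² - 1 - 1 = 169 - 2 ≡ 15; y = λ·(1 - 15) - 5 ≡ 3. → (15, 3)
double: tangent at (15, 3): λ = (3·15² + 13)/(2·3) ≡ 4/6. 6⁻¹ ≡ 16 (mod 19), so λ ≡ 4·16 ≡ 7.
  x = λ² - 15 - 15 = 49 - 30 ≡ 0; y = λ·(15 - 0) - 3 ≡ 7. → (0, 7)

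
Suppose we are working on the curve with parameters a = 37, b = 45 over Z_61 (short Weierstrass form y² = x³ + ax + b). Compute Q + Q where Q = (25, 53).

tangent at (25, 53): λ = (3·25² + 37)/(2·53) ≡ 21/45. 45⁻¹ ≡ 19 (mod 61), so λ ≡ 21·19 ≡ 33.
  x = λ² - 25 - 25 = 1089 - 50 ≡ 2; y = λ·(25 - 2) - 53 ≡ 35. → (2, 35)

(2, 35)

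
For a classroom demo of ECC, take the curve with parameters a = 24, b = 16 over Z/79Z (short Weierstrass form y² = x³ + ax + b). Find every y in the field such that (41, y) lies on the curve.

x³ + 24x + 16 = 69921 ≡ 6 (mod 79).
6 is a non-residue mod 79; no y exists.

none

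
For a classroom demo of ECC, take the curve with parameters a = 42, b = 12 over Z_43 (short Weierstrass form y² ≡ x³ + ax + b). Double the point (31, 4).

tangent at (31, 4): λ = (3·31² + 42)/(2·4) ≡ 1/8. 8⁻¹ ≡ 27 (mod 43) since 8·27 = 216 ≡ 1, so λ ≡ 1·27 ≡ 27.
  x = λ² - 31 - 31 = 729 - 62 ≡ 22; y = λ·(31 - 22) - 4 ≡ 24. → (22, 24)

(22, 24)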